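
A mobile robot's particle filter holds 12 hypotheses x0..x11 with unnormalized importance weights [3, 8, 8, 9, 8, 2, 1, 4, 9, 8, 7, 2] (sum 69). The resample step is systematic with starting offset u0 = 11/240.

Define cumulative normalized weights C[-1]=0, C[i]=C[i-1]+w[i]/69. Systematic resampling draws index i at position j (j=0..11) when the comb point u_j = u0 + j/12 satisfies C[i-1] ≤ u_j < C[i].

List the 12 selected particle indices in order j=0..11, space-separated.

1 1 2 3 3 4 5 8 8 9 10 10

C = [1/23, 11/69, 19/69, 28/69, 12/23, 38/69, 13/23, 43/69, 52/69, 20/23, 67/69, 1]
j=0: u_0=11/240 ∈ [1/23, 11/69) → index 1
j=1: u_1=31/240 ∈ [1/23, 11/69) → index 1
j=2: u_2=17/80 ∈ [11/69, 19/69) → index 2
j=3: u_3=71/240 ∈ [19/69, 28/69) → index 3
j=4: u_4=91/240 ∈ [19/69, 28/69) → index 3
j=5: u_5=37/80 ∈ [28/69, 12/23) → index 4
j=6: u_6=131/240 ∈ [12/23, 38/69) → index 5
j=7: u_7=151/240 ∈ [43/69, 52/69) → index 8
j=8: u_8=57/80 ∈ [43/69, 52/69) → index 8
j=9: u_9=191/240 ∈ [52/69, 20/23) → index 9
j=10: u_10=211/240 ∈ [20/23, 67/69) → index 10
j=11: u_11=77/80 ∈ [20/23, 67/69) → index 10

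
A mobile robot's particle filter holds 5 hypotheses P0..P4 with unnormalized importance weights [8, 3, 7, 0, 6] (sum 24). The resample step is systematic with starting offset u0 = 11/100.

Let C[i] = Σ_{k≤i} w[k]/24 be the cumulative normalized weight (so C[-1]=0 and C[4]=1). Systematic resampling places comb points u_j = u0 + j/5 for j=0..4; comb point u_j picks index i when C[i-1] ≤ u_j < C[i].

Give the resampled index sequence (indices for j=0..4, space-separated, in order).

C = [1/3, 11/24, 3/4, 3/4, 1]
j=0: u_0=11/100 ∈ [0, 1/3) → index 0
j=1: u_1=31/100 ∈ [0, 1/3) → index 0
j=2: u_2=51/100 ∈ [11/24, 3/4) → index 2
j=3: u_3=71/100 ∈ [11/24, 3/4) → index 2
j=4: u_4=91/100 ∈ [3/4, 1) → index 4

0 0 2 2 4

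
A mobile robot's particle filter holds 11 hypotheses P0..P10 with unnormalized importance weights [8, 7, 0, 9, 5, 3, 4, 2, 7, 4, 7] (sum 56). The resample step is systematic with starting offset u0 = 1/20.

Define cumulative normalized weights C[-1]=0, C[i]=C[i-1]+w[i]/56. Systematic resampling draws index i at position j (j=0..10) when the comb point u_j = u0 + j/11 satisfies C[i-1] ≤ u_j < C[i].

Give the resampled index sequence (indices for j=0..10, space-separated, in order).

0 0 1 3 3 4 6 8 8 9 10

C = [1/7, 15/56, 15/56, 3/7, 29/56, 4/7, 9/14, 19/28, 45/56, 7/8, 1]
j=0: u_0=1/20 ∈ [0, 1/7) → index 0
j=1: u_1=31/220 ∈ [0, 1/7) → index 0
j=2: u_2=51/220 ∈ [1/7, 15/56) → index 1
j=3: u_3=71/220 ∈ [15/56, 3/7) → index 3
j=4: u_4=91/220 ∈ [15/56, 3/7) → index 3
j=5: u_5=111/220 ∈ [3/7, 29/56) → index 4
j=6: u_6=131/220 ∈ [4/7, 9/14) → index 6
j=7: u_7=151/220 ∈ [19/28, 45/56) → index 8
j=8: u_8=171/220 ∈ [19/28, 45/56) → index 8
j=9: u_9=191/220 ∈ [45/56, 7/8) → index 9
j=10: u_10=211/220 ∈ [7/8, 1) → index 10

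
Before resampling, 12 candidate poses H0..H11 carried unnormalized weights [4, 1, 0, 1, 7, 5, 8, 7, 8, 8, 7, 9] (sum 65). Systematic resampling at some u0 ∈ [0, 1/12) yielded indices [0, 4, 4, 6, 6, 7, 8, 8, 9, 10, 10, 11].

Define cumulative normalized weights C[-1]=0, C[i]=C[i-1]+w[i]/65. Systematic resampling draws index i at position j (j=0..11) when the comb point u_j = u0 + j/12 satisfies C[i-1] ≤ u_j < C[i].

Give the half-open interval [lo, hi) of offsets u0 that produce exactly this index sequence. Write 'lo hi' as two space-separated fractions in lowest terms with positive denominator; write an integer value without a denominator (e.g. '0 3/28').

7/260 11/390

C = [4/65, 1/13, 1/13, 6/65, 1/5, 18/65, 2/5, 33/65, 41/65, 49/65, 56/65, 1]
j=0 picked index 0: u0 ∈ [0, 4/65)
j=1 picked index 4: u0 ∈ [7/780, 7/60)
j=2 picked index 4: u0 ∈ [-29/390, 1/30)
j=3 picked index 6: u0 ∈ [7/260, 3/20)
j=4 picked index 6: u0 ∈ [-11/195, 1/15)
j=5 picked index 7: u0 ∈ [-1/60, 71/780)
j=6 picked index 8: u0 ∈ [1/130, 17/130)
j=7 picked index 8: u0 ∈ [-59/780, 37/780)
j=8 picked index 9: u0 ∈ [-7/195, 17/195)
j=9 picked index 10: u0 ∈ [1/260, 29/260)
j=10 picked index 10: u0 ∈ [-31/390, 11/390)
j=11 picked index 11: u0 ∈ [-43/780, 1/12)
intersection: [7/260, 11/390)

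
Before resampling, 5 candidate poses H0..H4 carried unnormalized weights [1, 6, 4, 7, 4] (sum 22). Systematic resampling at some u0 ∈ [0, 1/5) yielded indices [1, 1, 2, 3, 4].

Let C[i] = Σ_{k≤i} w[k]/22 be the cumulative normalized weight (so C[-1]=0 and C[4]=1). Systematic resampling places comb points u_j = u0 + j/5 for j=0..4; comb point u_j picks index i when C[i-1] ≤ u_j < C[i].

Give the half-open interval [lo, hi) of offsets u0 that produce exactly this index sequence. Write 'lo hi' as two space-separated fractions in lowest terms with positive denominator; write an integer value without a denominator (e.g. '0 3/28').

1/22 1/10

C = [1/22, 7/22, 1/2, 9/11, 1]
j=0 picked index 1: u0 ∈ [1/22, 7/22)
j=1 picked index 1: u0 ∈ [-17/110, 13/110)
j=2 picked index 2: u0 ∈ [-9/110, 1/10)
j=3 picked index 3: u0 ∈ [-1/10, 12/55)
j=4 picked index 4: u0 ∈ [1/55, 1/5)
intersection: [1/22, 1/10)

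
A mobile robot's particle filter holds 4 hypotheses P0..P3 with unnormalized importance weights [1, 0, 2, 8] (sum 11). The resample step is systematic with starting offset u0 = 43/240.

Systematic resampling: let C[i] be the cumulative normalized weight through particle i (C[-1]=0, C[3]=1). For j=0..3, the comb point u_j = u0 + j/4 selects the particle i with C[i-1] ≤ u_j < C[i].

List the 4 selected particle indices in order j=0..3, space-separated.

2 3 3 3

C = [1/11, 1/11, 3/11, 1]
j=0: u_0=43/240 ∈ [1/11, 3/11) → index 2
j=1: u_1=103/240 ∈ [3/11, 1) → index 3
j=2: u_2=163/240 ∈ [3/11, 1) → index 3
j=3: u_3=223/240 ∈ [3/11, 1) → index 3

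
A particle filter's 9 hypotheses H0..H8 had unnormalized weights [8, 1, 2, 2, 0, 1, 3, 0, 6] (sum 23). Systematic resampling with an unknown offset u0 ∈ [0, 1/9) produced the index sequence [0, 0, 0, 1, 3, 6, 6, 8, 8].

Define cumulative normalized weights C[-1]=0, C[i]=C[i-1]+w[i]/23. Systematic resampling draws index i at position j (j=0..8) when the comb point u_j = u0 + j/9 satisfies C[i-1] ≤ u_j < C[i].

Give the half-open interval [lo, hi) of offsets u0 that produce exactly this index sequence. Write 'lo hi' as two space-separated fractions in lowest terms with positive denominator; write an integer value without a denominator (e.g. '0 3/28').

C = [8/23, 9/23, 11/23, 13/23, 13/23, 14/23, 17/23, 17/23, 1]
j=0 picked index 0: u0 ∈ [0, 8/23)
j=1 picked index 0: u0 ∈ [-1/9, 49/207)
j=2 picked index 0: u0 ∈ [-2/9, 26/207)
j=3 picked index 1: u0 ∈ [1/69, 4/69)
j=4 picked index 3: u0 ∈ [7/207, 25/207)
j=5 picked index 6: u0 ∈ [11/207, 38/207)
j=6 picked index 6: u0 ∈ [-4/69, 5/69)
j=7 picked index 8: u0 ∈ [-8/207, 2/9)
j=8 picked index 8: u0 ∈ [-31/207, 1/9)
intersection: [11/207, 4/69)

11/207 4/69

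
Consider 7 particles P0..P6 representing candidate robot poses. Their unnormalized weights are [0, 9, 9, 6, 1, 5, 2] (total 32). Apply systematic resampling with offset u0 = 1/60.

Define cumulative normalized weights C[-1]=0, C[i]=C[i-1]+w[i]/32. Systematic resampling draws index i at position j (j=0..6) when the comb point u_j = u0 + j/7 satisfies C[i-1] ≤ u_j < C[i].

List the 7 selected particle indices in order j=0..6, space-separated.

C = [0, 9/32, 9/16, 3/4, 25/32, 15/16, 1]
j=0: u_0=1/60 ∈ [0, 9/32) → index 1
j=1: u_1=67/420 ∈ [0, 9/32) → index 1
j=2: u_2=127/420 ∈ [9/32, 9/16) → index 2
j=3: u_3=187/420 ∈ [9/32, 9/16) → index 2
j=4: u_4=247/420 ∈ [9/16, 3/4) → index 3
j=5: u_5=307/420 ∈ [9/16, 3/4) → index 3
j=6: u_6=367/420 ∈ [25/32, 15/16) → index 5

1 1 2 2 3 3 5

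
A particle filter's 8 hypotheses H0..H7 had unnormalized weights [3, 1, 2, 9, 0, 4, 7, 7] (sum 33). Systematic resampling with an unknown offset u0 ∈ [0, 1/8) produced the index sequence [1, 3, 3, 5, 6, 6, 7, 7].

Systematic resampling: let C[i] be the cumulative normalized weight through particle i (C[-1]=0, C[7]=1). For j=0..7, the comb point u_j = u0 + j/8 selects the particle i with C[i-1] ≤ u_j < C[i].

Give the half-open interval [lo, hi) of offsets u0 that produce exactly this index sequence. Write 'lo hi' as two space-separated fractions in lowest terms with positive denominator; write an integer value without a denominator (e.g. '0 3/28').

1/11 4/33

C = [1/11, 4/33, 2/11, 5/11, 5/11, 19/33, 26/33, 1]
j=0 picked index 1: u0 ∈ [1/11, 4/33)
j=1 picked index 3: u0 ∈ [5/88, 29/88)
j=2 picked index 3: u0 ∈ [-3/44, 9/44)
j=3 picked index 5: u0 ∈ [7/88, 53/264)
j=4 picked index 6: u0 ∈ [5/66, 19/66)
j=5 picked index 6: u0 ∈ [-13/264, 43/264)
j=6 picked index 7: u0 ∈ [5/132, 1/4)
j=7 picked index 7: u0 ∈ [-23/264, 1/8)
intersection: [1/11, 4/33)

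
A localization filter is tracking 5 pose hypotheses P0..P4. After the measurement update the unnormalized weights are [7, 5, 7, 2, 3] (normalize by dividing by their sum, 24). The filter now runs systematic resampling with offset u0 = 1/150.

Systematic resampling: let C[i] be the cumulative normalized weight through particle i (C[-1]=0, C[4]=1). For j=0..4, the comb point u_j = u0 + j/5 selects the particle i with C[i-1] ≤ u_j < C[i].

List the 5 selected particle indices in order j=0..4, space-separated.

C = [7/24, 1/2, 19/24, 7/8, 1]
j=0: u_0=1/150 ∈ [0, 7/24) → index 0
j=1: u_1=31/150 ∈ [0, 7/24) → index 0
j=2: u_2=61/150 ∈ [7/24, 1/2) → index 1
j=3: u_3=91/150 ∈ [1/2, 19/24) → index 2
j=4: u_4=121/150 ∈ [19/24, 7/8) → index 3

0 0 1 2 3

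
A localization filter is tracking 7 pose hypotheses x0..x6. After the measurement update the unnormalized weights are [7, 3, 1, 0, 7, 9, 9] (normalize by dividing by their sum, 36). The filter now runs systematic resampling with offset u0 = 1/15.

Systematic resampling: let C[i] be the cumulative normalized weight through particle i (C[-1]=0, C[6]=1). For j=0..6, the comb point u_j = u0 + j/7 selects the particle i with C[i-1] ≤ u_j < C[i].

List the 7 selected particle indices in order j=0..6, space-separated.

C = [7/36, 5/18, 11/36, 11/36, 1/2, 3/4, 1]
j=0: u_0=1/15 ∈ [0, 7/36) → index 0
j=1: u_1=22/105 ∈ [7/36, 5/18) → index 1
j=2: u_2=37/105 ∈ [11/36, 1/2) → index 4
j=3: u_3=52/105 ∈ [11/36, 1/2) → index 4
j=4: u_4=67/105 ∈ [1/2, 3/4) → index 5
j=5: u_5=82/105 ∈ [3/4, 1) → index 6
j=6: u_6=97/105 ∈ [3/4, 1) → index 6

0 1 4 4 5 6 6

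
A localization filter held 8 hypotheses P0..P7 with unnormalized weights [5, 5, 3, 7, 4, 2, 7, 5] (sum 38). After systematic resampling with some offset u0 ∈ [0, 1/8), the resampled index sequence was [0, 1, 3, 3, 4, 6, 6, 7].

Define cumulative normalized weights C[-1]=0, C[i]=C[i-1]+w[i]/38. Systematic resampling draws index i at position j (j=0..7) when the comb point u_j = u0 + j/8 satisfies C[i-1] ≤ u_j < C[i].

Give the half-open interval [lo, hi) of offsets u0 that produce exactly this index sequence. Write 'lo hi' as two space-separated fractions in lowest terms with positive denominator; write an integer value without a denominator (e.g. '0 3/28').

C = [5/38, 5/19, 13/38, 10/19, 12/19, 13/19, 33/38, 1]
j=0 picked index 0: u0 ∈ [0, 5/38)
j=1 picked index 1: u0 ∈ [1/152, 21/152)
j=2 picked index 3: u0 ∈ [7/76, 21/76)
j=3 picked index 3: u0 ∈ [-5/152, 23/152)
j=4 picked index 4: u0 ∈ [1/38, 5/38)
j=5 picked index 6: u0 ∈ [9/152, 37/152)
j=6 picked index 6: u0 ∈ [-5/76, 9/76)
j=7 picked index 7: u0 ∈ [-1/152, 1/8)
intersection: [7/76, 9/76)

7/76 9/76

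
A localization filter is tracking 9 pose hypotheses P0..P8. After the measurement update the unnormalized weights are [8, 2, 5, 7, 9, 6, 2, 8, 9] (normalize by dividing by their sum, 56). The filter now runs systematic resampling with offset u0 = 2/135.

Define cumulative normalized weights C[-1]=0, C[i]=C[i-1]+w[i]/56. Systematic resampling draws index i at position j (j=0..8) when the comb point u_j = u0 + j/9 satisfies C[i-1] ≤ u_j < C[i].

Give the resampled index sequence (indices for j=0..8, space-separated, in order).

C = [1/7, 5/28, 15/56, 11/28, 31/56, 37/56, 39/56, 47/56, 1]
j=0: u_0=2/135 ∈ [0, 1/7) → index 0
j=1: u_1=17/135 ∈ [0, 1/7) → index 0
j=2: u_2=32/135 ∈ [5/28, 15/56) → index 2
j=3: u_3=47/135 ∈ [15/56, 11/28) → index 3
j=4: u_4=62/135 ∈ [11/28, 31/56) → index 4
j=5: u_5=77/135 ∈ [31/56, 37/56) → index 5
j=6: u_6=92/135 ∈ [37/56, 39/56) → index 6
j=7: u_7=107/135 ∈ [39/56, 47/56) → index 7
j=8: u_8=122/135 ∈ [47/56, 1) → index 8

0 0 2 3 4 5 6 7 8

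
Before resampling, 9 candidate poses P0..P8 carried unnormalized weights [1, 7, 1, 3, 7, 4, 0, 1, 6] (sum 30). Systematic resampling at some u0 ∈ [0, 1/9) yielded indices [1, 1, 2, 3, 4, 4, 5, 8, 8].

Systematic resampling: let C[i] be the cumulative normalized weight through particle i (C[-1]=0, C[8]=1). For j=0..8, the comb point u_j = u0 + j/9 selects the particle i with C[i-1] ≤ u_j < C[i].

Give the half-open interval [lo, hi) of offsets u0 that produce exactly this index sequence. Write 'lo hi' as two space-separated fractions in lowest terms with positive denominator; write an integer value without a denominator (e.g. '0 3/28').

C = [1/30, 4/15, 3/10, 2/5, 19/30, 23/30, 23/30, 4/5, 1]
j=0 picked index 1: u0 ∈ [1/30, 4/15)
j=1 picked index 1: u0 ∈ [-7/90, 7/45)
j=2 picked index 2: u0 ∈ [2/45, 7/90)
j=3 picked index 3: u0 ∈ [-1/30, 1/15)
j=4 picked index 4: u0 ∈ [-2/45, 17/90)
j=5 picked index 4: u0 ∈ [-7/45, 7/90)
j=6 picked index 5: u0 ∈ [-1/30, 1/10)
j=7 picked index 8: u0 ∈ [1/45, 2/9)
j=8 picked index 8: u0 ∈ [-4/45, 1/9)
intersection: [2/45, 1/15)

2/45 1/15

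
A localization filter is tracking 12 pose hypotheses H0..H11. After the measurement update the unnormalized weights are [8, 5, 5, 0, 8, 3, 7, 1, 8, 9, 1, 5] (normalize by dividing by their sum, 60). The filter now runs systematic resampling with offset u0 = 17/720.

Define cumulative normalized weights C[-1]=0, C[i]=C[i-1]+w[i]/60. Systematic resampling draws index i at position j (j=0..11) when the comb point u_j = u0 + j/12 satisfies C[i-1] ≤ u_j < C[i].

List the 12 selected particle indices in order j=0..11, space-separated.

0 0 1 2 4 5 6 7 8 9 9 11

C = [2/15, 13/60, 3/10, 3/10, 13/30, 29/60, 3/5, 37/60, 3/4, 9/10, 11/12, 1]
j=0: u_0=17/720 ∈ [0, 2/15) → index 0
j=1: u_1=77/720 ∈ [0, 2/15) → index 0
j=2: u_2=137/720 ∈ [2/15, 13/60) → index 1
j=3: u_3=197/720 ∈ [13/60, 3/10) → index 2
j=4: u_4=257/720 ∈ [3/10, 13/30) → index 4
j=5: u_5=317/720 ∈ [13/30, 29/60) → index 5
j=6: u_6=377/720 ∈ [29/60, 3/5) → index 6
j=7: u_7=437/720 ∈ [3/5, 37/60) → index 7
j=8: u_8=497/720 ∈ [37/60, 3/4) → index 8
j=9: u_9=557/720 ∈ [3/4, 9/10) → index 9
j=10: u_10=617/720 ∈ [3/4, 9/10) → index 9
j=11: u_11=677/720 ∈ [11/12, 1) → index 11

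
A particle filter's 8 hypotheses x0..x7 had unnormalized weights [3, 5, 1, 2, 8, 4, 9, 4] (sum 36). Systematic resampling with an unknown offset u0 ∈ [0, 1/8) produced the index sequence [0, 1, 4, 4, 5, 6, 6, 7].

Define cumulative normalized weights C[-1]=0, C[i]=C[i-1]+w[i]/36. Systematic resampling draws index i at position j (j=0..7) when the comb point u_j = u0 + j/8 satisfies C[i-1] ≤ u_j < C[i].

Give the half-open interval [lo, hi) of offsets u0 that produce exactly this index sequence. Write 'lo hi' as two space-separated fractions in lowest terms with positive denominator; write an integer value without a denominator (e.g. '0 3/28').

1/18 1/12

C = [1/12, 2/9, 1/4, 11/36, 19/36, 23/36, 8/9, 1]
j=0 picked index 0: u0 ∈ [0, 1/12)
j=1 picked index 1: u0 ∈ [-1/24, 7/72)
j=2 picked index 4: u0 ∈ [1/18, 5/18)
j=3 picked index 4: u0 ∈ [-5/72, 11/72)
j=4 picked index 5: u0 ∈ [1/36, 5/36)
j=5 picked index 6: u0 ∈ [1/72, 19/72)
j=6 picked index 6: u0 ∈ [-1/9, 5/36)
j=7 picked index 7: u0 ∈ [1/72, 1/8)
intersection: [1/18, 1/12)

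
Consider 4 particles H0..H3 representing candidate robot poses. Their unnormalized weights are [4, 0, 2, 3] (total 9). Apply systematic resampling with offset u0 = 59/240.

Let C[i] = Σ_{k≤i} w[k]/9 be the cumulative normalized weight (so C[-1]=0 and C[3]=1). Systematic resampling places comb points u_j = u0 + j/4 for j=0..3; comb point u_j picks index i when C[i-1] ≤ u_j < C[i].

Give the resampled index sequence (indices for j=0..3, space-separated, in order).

C = [4/9, 4/9, 2/3, 1]
j=0: u_0=59/240 ∈ [0, 4/9) → index 0
j=1: u_1=119/240 ∈ [4/9, 2/3) → index 2
j=2: u_2=179/240 ∈ [2/3, 1) → index 3
j=3: u_3=239/240 ∈ [2/3, 1) → index 3

0 2 3 3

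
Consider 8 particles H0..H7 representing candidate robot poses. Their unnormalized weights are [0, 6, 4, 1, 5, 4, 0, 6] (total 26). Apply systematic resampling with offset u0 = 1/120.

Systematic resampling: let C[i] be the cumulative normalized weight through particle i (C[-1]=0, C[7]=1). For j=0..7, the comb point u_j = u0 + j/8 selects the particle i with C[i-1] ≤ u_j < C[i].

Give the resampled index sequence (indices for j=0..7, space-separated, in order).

1 1 2 2 4 5 5 7

C = [0, 3/13, 5/13, 11/26, 8/13, 10/13, 10/13, 1]
j=0: u_0=1/120 ∈ [0, 3/13) → index 1
j=1: u_1=2/15 ∈ [0, 3/13) → index 1
j=2: u_2=31/120 ∈ [3/13, 5/13) → index 2
j=3: u_3=23/60 ∈ [3/13, 5/13) → index 2
j=4: u_4=61/120 ∈ [11/26, 8/13) → index 4
j=5: u_5=19/30 ∈ [8/13, 10/13) → index 5
j=6: u_6=91/120 ∈ [8/13, 10/13) → index 5
j=7: u_7=53/60 ∈ [10/13, 1) → index 7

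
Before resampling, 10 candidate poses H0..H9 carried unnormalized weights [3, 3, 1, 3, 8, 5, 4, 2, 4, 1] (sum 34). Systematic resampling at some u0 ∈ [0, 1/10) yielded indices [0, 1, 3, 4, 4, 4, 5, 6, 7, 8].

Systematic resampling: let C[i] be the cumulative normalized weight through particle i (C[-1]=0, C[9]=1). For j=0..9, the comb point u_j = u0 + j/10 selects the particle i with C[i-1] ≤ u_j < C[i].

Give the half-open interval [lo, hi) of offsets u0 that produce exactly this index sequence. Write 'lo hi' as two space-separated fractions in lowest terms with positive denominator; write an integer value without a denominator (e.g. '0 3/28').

1/170 1/34

C = [3/34, 3/17, 7/34, 5/17, 9/17, 23/34, 27/34, 29/34, 33/34, 1]
j=0 picked index 0: u0 ∈ [0, 3/34)
j=1 picked index 1: u0 ∈ [-1/85, 13/170)
j=2 picked index 3: u0 ∈ [1/170, 8/85)
j=3 picked index 4: u0 ∈ [-1/170, 39/170)
j=4 picked index 4: u0 ∈ [-9/85, 11/85)
j=5 picked index 4: u0 ∈ [-7/34, 1/34)
j=6 picked index 5: u0 ∈ [-6/85, 13/170)
j=7 picked index 6: u0 ∈ [-2/85, 8/85)
j=8 picked index 7: u0 ∈ [-1/170, 9/170)
j=9 picked index 8: u0 ∈ [-4/85, 6/85)
intersection: [1/170, 1/34)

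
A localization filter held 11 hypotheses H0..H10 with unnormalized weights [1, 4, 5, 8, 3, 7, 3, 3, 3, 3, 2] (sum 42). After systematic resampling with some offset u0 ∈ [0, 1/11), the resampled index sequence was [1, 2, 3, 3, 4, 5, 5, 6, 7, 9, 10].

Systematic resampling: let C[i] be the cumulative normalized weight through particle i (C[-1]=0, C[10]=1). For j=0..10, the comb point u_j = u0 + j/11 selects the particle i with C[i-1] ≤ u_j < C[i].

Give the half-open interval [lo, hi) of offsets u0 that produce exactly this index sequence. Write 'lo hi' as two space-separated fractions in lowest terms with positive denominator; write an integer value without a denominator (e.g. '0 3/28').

5/77 19/231

C = [1/42, 5/42, 5/21, 3/7, 1/2, 2/3, 31/42, 17/21, 37/42, 20/21, 1]
j=0 picked index 1: u0 ∈ [1/42, 5/42)
j=1 picked index 2: u0 ∈ [13/462, 34/231)
j=2 picked index 3: u0 ∈ [13/231, 19/77)
j=3 picked index 3: u0 ∈ [-8/231, 12/77)
j=4 picked index 4: u0 ∈ [5/77, 3/22)
j=5 picked index 5: u0 ∈ [1/22, 7/33)
j=6 picked index 5: u0 ∈ [-1/22, 4/33)
j=7 picked index 6: u0 ∈ [1/33, 47/462)
j=8 picked index 7: u0 ∈ [5/462, 19/231)
j=9 picked index 9: u0 ∈ [29/462, 31/231)
j=10 picked index 10: u0 ∈ [10/231, 1/11)
intersection: [5/77, 19/231)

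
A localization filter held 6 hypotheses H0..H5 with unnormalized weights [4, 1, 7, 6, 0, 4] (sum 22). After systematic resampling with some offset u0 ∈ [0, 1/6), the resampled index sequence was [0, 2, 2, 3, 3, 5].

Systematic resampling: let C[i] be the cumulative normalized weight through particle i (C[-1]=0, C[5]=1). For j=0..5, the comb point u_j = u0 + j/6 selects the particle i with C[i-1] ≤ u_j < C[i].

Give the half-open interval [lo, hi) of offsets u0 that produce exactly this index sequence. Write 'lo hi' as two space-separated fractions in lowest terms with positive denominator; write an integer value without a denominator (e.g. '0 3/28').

C = [2/11, 5/22, 6/11, 9/11, 9/11, 1]
j=0 picked index 0: u0 ∈ [0, 2/11)
j=1 picked index 2: u0 ∈ [2/33, 25/66)
j=2 picked index 2: u0 ∈ [-7/66, 7/33)
j=3 picked index 3: u0 ∈ [1/22, 7/22)
j=4 picked index 3: u0 ∈ [-4/33, 5/33)
j=5 picked index 5: u0 ∈ [-1/66, 1/6)
intersection: [2/33, 5/33)

2/33 5/33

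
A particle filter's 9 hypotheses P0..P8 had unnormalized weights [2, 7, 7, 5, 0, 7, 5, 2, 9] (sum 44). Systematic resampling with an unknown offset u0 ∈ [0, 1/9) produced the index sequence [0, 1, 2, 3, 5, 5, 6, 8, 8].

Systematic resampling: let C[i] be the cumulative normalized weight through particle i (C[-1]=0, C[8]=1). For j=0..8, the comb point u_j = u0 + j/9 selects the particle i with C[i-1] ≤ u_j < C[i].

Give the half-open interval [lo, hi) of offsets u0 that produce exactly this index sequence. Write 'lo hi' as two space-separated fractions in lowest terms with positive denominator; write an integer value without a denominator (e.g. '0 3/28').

13/396 1/22

C = [1/22, 9/44, 4/11, 21/44, 21/44, 7/11, 3/4, 35/44, 1]
j=0 picked index 0: u0 ∈ [0, 1/22)
j=1 picked index 1: u0 ∈ [-13/198, 37/396)
j=2 picked index 2: u0 ∈ [-7/396, 14/99)
j=3 picked index 3: u0 ∈ [1/33, 19/132)
j=4 picked index 5: u0 ∈ [13/396, 19/99)
j=5 picked index 5: u0 ∈ [-31/396, 8/99)
j=6 picked index 6: u0 ∈ [-1/33, 1/12)
j=7 picked index 8: u0 ∈ [7/396, 2/9)
j=8 picked index 8: u0 ∈ [-37/396, 1/9)
intersection: [13/396, 1/22)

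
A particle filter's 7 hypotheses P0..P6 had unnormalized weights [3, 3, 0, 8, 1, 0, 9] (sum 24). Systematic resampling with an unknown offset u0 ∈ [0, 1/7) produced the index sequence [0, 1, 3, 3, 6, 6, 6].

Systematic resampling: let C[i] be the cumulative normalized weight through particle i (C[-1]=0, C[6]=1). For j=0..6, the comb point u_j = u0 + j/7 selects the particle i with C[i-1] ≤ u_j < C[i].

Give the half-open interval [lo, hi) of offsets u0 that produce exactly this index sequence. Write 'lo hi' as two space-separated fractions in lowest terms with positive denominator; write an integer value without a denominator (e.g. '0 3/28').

C = [1/8, 1/4, 1/4, 7/12, 5/8, 5/8, 1]
j=0 picked index 0: u0 ∈ [0, 1/8)
j=1 picked index 1: u0 ∈ [-1/56, 3/28)
j=2 picked index 3: u0 ∈ [-1/28, 25/84)
j=3 picked index 3: u0 ∈ [-5/28, 13/84)
j=4 picked index 6: u0 ∈ [3/56, 3/7)
j=5 picked index 6: u0 ∈ [-5/56, 2/7)
j=6 picked index 6: u0 ∈ [-13/56, 1/7)
intersection: [3/56, 3/28)

3/56 3/28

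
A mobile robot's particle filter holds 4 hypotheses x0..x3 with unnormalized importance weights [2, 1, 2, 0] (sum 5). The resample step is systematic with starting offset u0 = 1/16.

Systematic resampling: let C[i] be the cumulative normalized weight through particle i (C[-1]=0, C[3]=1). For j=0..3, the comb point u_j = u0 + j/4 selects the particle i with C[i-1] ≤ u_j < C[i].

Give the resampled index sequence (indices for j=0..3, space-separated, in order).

C = [2/5, 3/5, 1, 1]
j=0: u_0=1/16 ∈ [0, 2/5) → index 0
j=1: u_1=5/16 ∈ [0, 2/5) → index 0
j=2: u_2=9/16 ∈ [2/5, 3/5) → index 1
j=3: u_3=13/16 ∈ [3/5, 1) → index 2

0 0 1 2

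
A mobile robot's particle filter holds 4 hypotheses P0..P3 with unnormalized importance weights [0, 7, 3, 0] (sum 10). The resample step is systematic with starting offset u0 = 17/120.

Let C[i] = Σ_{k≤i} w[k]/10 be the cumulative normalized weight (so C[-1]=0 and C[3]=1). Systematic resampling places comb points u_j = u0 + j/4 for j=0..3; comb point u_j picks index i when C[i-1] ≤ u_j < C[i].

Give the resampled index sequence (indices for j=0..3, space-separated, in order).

1 1 1 2

C = [0, 7/10, 1, 1]
j=0: u_0=17/120 ∈ [0, 7/10) → index 1
j=1: u_1=47/120 ∈ [0, 7/10) → index 1
j=2: u_2=77/120 ∈ [0, 7/10) → index 1
j=3: u_3=107/120 ∈ [7/10, 1) → index 2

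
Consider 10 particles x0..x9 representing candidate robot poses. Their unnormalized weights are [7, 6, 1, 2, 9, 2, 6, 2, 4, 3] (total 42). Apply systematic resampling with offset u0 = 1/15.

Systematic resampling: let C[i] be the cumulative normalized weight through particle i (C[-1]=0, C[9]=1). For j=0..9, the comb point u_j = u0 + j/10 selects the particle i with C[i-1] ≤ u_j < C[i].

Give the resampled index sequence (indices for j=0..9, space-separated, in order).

C = [1/6, 13/42, 1/3, 8/21, 25/42, 9/14, 11/14, 5/6, 13/14, 1]
j=0: u_0=1/15 ∈ [0, 1/6) → index 0
j=1: u_1=1/6 ∈ [1/6, 13/42) → index 1
j=2: u_2=4/15 ∈ [1/6, 13/42) → index 1
j=3: u_3=11/30 ∈ [1/3, 8/21) → index 3
j=4: u_4=7/15 ∈ [8/21, 25/42) → index 4
j=5: u_5=17/30 ∈ [8/21, 25/42) → index 4
j=6: u_6=2/3 ∈ [9/14, 11/14) → index 6
j=7: u_7=23/30 ∈ [9/14, 11/14) → index 6
j=8: u_8=13/15 ∈ [5/6, 13/14) → index 8
j=9: u_9=29/30 ∈ [13/14, 1) → index 9

0 1 1 3 4 4 6 6 8 9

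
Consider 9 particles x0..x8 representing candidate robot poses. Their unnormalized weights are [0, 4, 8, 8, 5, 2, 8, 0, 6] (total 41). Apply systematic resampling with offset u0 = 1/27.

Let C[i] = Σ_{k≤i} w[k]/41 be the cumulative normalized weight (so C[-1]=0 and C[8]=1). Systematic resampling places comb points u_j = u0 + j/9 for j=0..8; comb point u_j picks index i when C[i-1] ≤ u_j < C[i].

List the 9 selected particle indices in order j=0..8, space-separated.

C = [0, 4/41, 12/41, 20/41, 25/41, 27/41, 35/41, 35/41, 1]
j=0: u_0=1/27 ∈ [0, 4/41) → index 1
j=1: u_1=4/27 ∈ [4/41, 12/41) → index 2
j=2: u_2=7/27 ∈ [4/41, 12/41) → index 2
j=3: u_3=10/27 ∈ [12/41, 20/41) → index 3
j=4: u_4=13/27 ∈ [12/41, 20/41) → index 3
j=5: u_5=16/27 ∈ [20/41, 25/41) → index 4
j=6: u_6=19/27 ∈ [27/41, 35/41) → index 6
j=7: u_7=22/27 ∈ [27/41, 35/41) → index 6
j=8: u_8=25/27 ∈ [35/41, 1) → index 8

1 2 2 3 3 4 6 6 8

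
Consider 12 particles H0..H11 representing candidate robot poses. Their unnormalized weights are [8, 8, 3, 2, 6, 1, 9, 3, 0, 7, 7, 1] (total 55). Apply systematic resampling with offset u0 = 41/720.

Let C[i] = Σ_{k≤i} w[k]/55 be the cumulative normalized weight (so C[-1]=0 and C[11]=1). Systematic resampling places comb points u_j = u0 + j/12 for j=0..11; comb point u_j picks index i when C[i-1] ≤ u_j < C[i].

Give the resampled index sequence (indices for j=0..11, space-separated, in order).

0 0 1 2 4 4 6 6 7 9 10 10

C = [8/55, 16/55, 19/55, 21/55, 27/55, 28/55, 37/55, 8/11, 8/11, 47/55, 54/55, 1]
j=0: u_0=41/720 ∈ [0, 8/55) → index 0
j=1: u_1=101/720 ∈ [0, 8/55) → index 0
j=2: u_2=161/720 ∈ [8/55, 16/55) → index 1
j=3: u_3=221/720 ∈ [16/55, 19/55) → index 2
j=4: u_4=281/720 ∈ [21/55, 27/55) → index 4
j=5: u_5=341/720 ∈ [21/55, 27/55) → index 4
j=6: u_6=401/720 ∈ [28/55, 37/55) → index 6
j=7: u_7=461/720 ∈ [28/55, 37/55) → index 6
j=8: u_8=521/720 ∈ [37/55, 8/11) → index 7
j=9: u_9=581/720 ∈ [8/11, 47/55) → index 9
j=10: u_10=641/720 ∈ [47/55, 54/55) → index 10
j=11: u_11=701/720 ∈ [47/55, 54/55) → index 10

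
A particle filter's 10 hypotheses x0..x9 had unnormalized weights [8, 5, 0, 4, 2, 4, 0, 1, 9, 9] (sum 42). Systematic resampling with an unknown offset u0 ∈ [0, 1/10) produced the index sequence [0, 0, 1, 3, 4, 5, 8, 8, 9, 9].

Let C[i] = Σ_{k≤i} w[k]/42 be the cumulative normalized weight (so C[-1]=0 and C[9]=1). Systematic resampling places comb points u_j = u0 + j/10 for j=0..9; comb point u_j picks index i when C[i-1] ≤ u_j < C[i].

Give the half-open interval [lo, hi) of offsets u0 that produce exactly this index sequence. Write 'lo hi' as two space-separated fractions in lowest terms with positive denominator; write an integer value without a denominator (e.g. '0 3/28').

1/105 1/21

C = [4/21, 13/42, 13/42, 17/42, 19/42, 23/42, 23/42, 4/7, 11/14, 1]
j=0 picked index 0: u0 ∈ [0, 4/21)
j=1 picked index 0: u0 ∈ [-1/10, 19/210)
j=2 picked index 1: u0 ∈ [-1/105, 23/210)
j=3 picked index 3: u0 ∈ [1/105, 11/105)
j=4 picked index 4: u0 ∈ [1/210, 11/210)
j=5 picked index 5: u0 ∈ [-1/21, 1/21)
j=6 picked index 8: u0 ∈ [-1/35, 13/70)
j=7 picked index 8: u0 ∈ [-9/70, 3/35)
j=8 picked index 9: u0 ∈ [-1/70, 1/5)
j=9 picked index 9: u0 ∈ [-4/35, 1/10)
intersection: [1/105, 1/21)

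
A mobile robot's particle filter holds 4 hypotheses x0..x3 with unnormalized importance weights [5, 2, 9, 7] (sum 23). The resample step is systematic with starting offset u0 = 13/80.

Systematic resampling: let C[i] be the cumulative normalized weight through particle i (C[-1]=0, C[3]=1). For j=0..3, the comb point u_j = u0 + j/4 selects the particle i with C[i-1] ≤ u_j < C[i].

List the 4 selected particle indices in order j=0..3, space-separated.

C = [5/23, 7/23, 16/23, 1]
j=0: u_0=13/80 ∈ [0, 5/23) → index 0
j=1: u_1=33/80 ∈ [7/23, 16/23) → index 2
j=2: u_2=53/80 ∈ [7/23, 16/23) → index 2
j=3: u_3=73/80 ∈ [16/23, 1) → index 3

0 2 2 3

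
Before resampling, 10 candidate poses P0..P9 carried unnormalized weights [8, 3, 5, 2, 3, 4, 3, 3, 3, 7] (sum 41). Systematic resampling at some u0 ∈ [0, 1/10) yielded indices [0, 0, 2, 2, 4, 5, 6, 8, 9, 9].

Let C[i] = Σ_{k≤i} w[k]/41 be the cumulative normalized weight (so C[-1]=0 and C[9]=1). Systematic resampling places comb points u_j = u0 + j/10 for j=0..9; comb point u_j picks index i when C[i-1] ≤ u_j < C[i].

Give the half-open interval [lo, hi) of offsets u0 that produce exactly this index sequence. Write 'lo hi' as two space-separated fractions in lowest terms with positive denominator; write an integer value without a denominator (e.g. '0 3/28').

14/205 17/205

C = [8/41, 11/41, 16/41, 18/41, 21/41, 25/41, 28/41, 31/41, 34/41, 1]
j=0 picked index 0: u0 ∈ [0, 8/41)
j=1 picked index 0: u0 ∈ [-1/10, 39/410)
j=2 picked index 2: u0 ∈ [14/205, 39/205)
j=3 picked index 2: u0 ∈ [-13/410, 37/410)
j=4 picked index 4: u0 ∈ [8/205, 23/205)
j=5 picked index 5: u0 ∈ [1/82, 9/82)
j=6 picked index 6: u0 ∈ [2/205, 17/205)
j=7 picked index 8: u0 ∈ [23/410, 53/410)
j=8 picked index 9: u0 ∈ [6/205, 1/5)
j=9 picked index 9: u0 ∈ [-29/410, 1/10)
intersection: [14/205, 17/205)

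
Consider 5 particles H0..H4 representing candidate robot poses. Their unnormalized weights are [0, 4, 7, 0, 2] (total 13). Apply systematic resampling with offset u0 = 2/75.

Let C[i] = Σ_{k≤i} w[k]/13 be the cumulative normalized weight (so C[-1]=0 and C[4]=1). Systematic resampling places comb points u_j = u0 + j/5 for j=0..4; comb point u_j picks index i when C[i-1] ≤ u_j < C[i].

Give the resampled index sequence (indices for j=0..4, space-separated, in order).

C = [0, 4/13, 11/13, 11/13, 1]
j=0: u_0=2/75 ∈ [0, 4/13) → index 1
j=1: u_1=17/75 ∈ [0, 4/13) → index 1
j=2: u_2=32/75 ∈ [4/13, 11/13) → index 2
j=3: u_3=47/75 ∈ [4/13, 11/13) → index 2
j=4: u_4=62/75 ∈ [4/13, 11/13) → index 2

1 1 2 2 2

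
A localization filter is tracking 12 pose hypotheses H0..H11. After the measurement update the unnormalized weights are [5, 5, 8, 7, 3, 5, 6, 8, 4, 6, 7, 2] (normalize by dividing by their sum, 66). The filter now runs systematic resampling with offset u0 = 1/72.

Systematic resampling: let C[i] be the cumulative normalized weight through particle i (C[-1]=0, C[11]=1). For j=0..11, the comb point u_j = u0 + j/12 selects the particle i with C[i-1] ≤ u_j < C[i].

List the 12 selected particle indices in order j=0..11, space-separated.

C = [5/66, 5/33, 3/11, 25/66, 14/33, 1/2, 13/22, 47/66, 17/22, 19/22, 32/33, 1]
j=0: u_0=1/72 ∈ [0, 5/66) → index 0
j=1: u_1=7/72 ∈ [5/66, 5/33) → index 1
j=2: u_2=13/72 ∈ [5/33, 3/11) → index 2
j=3: u_3=19/72 ∈ [5/33, 3/11) → index 2
j=4: u_4=25/72 ∈ [3/11, 25/66) → index 3
j=5: u_5=31/72 ∈ [14/33, 1/2) → index 5
j=6: u_6=37/72 ∈ [1/2, 13/22) → index 6
j=7: u_7=43/72 ∈ [13/22, 47/66) → index 7
j=8: u_8=49/72 ∈ [13/22, 47/66) → index 7
j=9: u_9=55/72 ∈ [47/66, 17/22) → index 8
j=10: u_10=61/72 ∈ [17/22, 19/22) → index 9
j=11: u_11=67/72 ∈ [19/22, 32/33) → index 10

0 1 2 2 3 5 6 7 7 8 9 10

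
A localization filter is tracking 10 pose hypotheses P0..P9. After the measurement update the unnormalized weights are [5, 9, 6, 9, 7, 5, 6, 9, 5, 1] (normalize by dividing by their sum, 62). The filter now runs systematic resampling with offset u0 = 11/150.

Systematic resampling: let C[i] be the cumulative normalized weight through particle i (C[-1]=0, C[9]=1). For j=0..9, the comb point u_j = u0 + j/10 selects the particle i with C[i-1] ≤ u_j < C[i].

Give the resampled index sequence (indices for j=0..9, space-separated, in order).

0 1 2 3 4 4 6 7 7 8

C = [5/62, 7/31, 10/31, 29/62, 18/31, 41/62, 47/62, 28/31, 61/62, 1]
j=0: u_0=11/150 ∈ [0, 5/62) → index 0
j=1: u_1=13/75 ∈ [5/62, 7/31) → index 1
j=2: u_2=41/150 ∈ [7/31, 10/31) → index 2
j=3: u_3=28/75 ∈ [10/31, 29/62) → index 3
j=4: u_4=71/150 ∈ [29/62, 18/31) → index 4
j=5: u_5=43/75 ∈ [29/62, 18/31) → index 4
j=6: u_6=101/150 ∈ [41/62, 47/62) → index 6
j=7: u_7=58/75 ∈ [47/62, 28/31) → index 7
j=8: u_8=131/150 ∈ [47/62, 28/31) → index 7
j=9: u_9=73/75 ∈ [28/31, 61/62) → index 8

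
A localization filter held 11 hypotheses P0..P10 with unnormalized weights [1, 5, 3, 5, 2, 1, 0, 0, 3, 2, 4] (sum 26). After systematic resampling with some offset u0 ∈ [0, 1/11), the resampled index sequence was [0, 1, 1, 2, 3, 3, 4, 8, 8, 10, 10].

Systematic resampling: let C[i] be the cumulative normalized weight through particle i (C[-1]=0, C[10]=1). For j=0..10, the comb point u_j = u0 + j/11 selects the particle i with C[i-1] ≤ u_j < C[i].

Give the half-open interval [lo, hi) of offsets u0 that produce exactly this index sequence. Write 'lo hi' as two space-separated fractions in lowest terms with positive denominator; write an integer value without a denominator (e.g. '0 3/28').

C = [1/26, 3/13, 9/26, 7/13, 8/13, 17/26, 17/26, 17/26, 10/13, 11/13, 1]
j=0 picked index 0: u0 ∈ [0, 1/26)
j=1 picked index 1: u0 ∈ [-15/286, 20/143)
j=2 picked index 1: u0 ∈ [-41/286, 7/143)
j=3 picked index 2: u0 ∈ [-6/143, 21/286)
j=4 picked index 3: u0 ∈ [-5/286, 25/143)
j=5 picked index 3: u0 ∈ [-31/286, 12/143)
j=6 picked index 4: u0 ∈ [-1/143, 10/143)
j=7 picked index 8: u0 ∈ [5/286, 19/143)
j=8 picked index 8: u0 ∈ [-21/286, 6/143)
j=9 picked index 10: u0 ∈ [4/143, 2/11)
j=10 picked index 10: u0 ∈ [-9/143, 1/11)
intersection: [4/143, 1/26)

4/143 1/26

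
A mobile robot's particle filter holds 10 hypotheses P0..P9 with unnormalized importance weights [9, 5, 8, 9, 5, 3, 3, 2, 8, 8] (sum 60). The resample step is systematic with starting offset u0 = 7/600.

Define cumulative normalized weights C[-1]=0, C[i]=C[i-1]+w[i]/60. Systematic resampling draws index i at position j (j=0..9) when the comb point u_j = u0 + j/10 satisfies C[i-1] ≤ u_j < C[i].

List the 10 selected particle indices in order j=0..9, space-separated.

0 0 1 2 3 3 5 7 8 9

C = [3/20, 7/30, 11/30, 31/60, 3/5, 13/20, 7/10, 11/15, 13/15, 1]
j=0: u_0=7/600 ∈ [0, 3/20) → index 0
j=1: u_1=67/600 ∈ [0, 3/20) → index 0
j=2: u_2=127/600 ∈ [3/20, 7/30) → index 1
j=3: u_3=187/600 ∈ [7/30, 11/30) → index 2
j=4: u_4=247/600 ∈ [11/30, 31/60) → index 3
j=5: u_5=307/600 ∈ [11/30, 31/60) → index 3
j=6: u_6=367/600 ∈ [3/5, 13/20) → index 5
j=7: u_7=427/600 ∈ [7/10, 11/15) → index 7
j=8: u_8=487/600 ∈ [11/15, 13/15) → index 8
j=9: u_9=547/600 ∈ [13/15, 1) → index 9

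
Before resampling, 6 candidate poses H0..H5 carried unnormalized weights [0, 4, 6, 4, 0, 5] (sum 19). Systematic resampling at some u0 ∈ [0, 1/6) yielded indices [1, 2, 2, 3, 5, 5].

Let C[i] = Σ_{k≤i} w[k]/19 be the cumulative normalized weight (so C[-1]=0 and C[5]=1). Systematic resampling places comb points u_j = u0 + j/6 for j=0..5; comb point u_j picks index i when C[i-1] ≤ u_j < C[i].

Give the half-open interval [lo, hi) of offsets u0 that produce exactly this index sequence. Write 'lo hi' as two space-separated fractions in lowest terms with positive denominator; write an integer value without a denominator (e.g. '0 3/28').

4/57 1/6

C = [0, 4/19, 10/19, 14/19, 14/19, 1]
j=0 picked index 1: u0 ∈ [0, 4/19)
j=1 picked index 2: u0 ∈ [5/114, 41/114)
j=2 picked index 2: u0 ∈ [-7/57, 11/57)
j=3 picked index 3: u0 ∈ [1/38, 9/38)
j=4 picked index 5: u0 ∈ [4/57, 1/3)
j=5 picked index 5: u0 ∈ [-11/114, 1/6)
intersection: [4/57, 1/6)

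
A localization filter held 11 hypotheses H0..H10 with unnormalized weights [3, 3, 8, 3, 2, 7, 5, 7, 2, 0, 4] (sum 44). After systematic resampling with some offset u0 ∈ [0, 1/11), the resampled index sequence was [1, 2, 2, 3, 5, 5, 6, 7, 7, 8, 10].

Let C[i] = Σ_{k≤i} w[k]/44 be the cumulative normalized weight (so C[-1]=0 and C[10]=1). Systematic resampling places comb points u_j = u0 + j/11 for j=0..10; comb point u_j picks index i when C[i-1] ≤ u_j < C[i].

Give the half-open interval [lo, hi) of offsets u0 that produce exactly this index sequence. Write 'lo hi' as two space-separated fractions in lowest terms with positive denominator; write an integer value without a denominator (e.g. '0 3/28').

C = [3/44, 3/22, 7/22, 17/44, 19/44, 13/22, 31/44, 19/22, 10/11, 10/11, 1]
j=0 picked index 1: u0 ∈ [3/44, 3/22)
j=1 picked index 2: u0 ∈ [1/22, 5/22)
j=2 picked index 2: u0 ∈ [-1/22, 3/22)
j=3 picked index 3: u0 ∈ [1/22, 5/44)
j=4 picked index 5: u0 ∈ [3/44, 5/22)
j=5 picked index 5: u0 ∈ [-1/44, 3/22)
j=6 picked index 6: u0 ∈ [1/22, 7/44)
j=7 picked index 7: u0 ∈ [3/44, 5/22)
j=8 picked index 7: u0 ∈ [-1/44, 3/22)
j=9 picked index 8: u0 ∈ [1/22, 1/11)
j=10 picked index 10: u0 ∈ [0, 1/11)
intersection: [3/44, 1/11)

3/44 1/11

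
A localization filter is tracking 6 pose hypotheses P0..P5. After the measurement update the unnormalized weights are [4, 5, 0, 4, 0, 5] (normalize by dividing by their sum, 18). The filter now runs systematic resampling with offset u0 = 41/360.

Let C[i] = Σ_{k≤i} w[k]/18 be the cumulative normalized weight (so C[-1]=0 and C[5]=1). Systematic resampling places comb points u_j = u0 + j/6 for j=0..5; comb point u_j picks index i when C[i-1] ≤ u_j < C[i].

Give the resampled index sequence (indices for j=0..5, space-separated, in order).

0 1 1 3 5 5

C = [2/9, 1/2, 1/2, 13/18, 13/18, 1]
j=0: u_0=41/360 ∈ [0, 2/9) → index 0
j=1: u_1=101/360 ∈ [2/9, 1/2) → index 1
j=2: u_2=161/360 ∈ [2/9, 1/2) → index 1
j=3: u_3=221/360 ∈ [1/2, 13/18) → index 3
j=4: u_4=281/360 ∈ [13/18, 1) → index 5
j=5: u_5=341/360 ∈ [13/18, 1) → index 5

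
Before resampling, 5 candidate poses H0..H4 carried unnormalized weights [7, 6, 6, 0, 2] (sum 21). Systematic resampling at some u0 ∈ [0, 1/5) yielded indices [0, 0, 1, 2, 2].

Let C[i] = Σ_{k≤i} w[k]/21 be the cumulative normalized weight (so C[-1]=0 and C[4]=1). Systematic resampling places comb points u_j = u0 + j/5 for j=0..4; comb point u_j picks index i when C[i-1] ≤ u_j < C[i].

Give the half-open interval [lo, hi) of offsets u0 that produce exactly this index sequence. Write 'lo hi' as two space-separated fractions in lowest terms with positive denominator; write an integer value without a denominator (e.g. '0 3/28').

2/105 11/105

C = [1/3, 13/21, 19/21, 19/21, 1]
j=0 picked index 0: u0 ∈ [0, 1/3)
j=1 picked index 0: u0 ∈ [-1/5, 2/15)
j=2 picked index 1: u0 ∈ [-1/15, 23/105)
j=3 picked index 2: u0 ∈ [2/105, 32/105)
j=4 picked index 2: u0 ∈ [-19/105, 11/105)
intersection: [2/105, 11/105)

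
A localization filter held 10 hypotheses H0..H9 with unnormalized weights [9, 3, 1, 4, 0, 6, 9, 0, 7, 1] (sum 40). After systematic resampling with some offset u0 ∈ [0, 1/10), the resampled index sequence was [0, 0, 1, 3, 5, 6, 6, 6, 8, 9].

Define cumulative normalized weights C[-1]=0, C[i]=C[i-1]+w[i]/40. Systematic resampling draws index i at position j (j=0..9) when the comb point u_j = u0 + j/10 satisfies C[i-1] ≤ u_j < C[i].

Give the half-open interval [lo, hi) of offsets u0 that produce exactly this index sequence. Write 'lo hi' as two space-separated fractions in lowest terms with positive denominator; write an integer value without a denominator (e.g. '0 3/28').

3/40 1/10

C = [9/40, 3/10, 13/40, 17/40, 17/40, 23/40, 4/5, 4/5, 39/40, 1]
j=0 picked index 0: u0 ∈ [0, 9/40)
j=1 picked index 0: u0 ∈ [-1/10, 1/8)
j=2 picked index 1: u0 ∈ [1/40, 1/10)
j=3 picked index 3: u0 ∈ [1/40, 1/8)
j=4 picked index 5: u0 ∈ [1/40, 7/40)
j=5 picked index 6: u0 ∈ [3/40, 3/10)
j=6 picked index 6: u0 ∈ [-1/40, 1/5)
j=7 picked index 6: u0 ∈ [-1/8, 1/10)
j=8 picked index 8: u0 ∈ [0, 7/40)
j=9 picked index 9: u0 ∈ [3/40, 1/10)
intersection: [3/40, 1/10)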